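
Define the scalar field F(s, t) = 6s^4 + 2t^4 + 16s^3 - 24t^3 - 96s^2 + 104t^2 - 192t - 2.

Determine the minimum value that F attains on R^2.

F(s,t) separates as P(s) + Q(t) − 2, so its minimum is min P + min Q − 2.
P'(s) = 24s(s - 2)(s + 4) vanishes at s ∈ {-4, 0, 2}; Q'(t) = 8(t - 4)(t - 3)(t - 2) vanishes at t ∈ {2, 3, 4}.
Local minima of P (where P''>0): P(-4)=-1024, P(2)=-160. Local minima of Q: Q(2)=-128, Q(4)=-128.
So the global minimum of F is P(-4) + Q(2) − 2 = -1024 − 128 − 2 = -1154, attained at (-4, 2).

-1154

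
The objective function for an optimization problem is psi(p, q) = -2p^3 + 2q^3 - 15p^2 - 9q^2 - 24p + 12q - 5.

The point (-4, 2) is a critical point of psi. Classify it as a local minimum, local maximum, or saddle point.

The mixed partial ∂²psi/∂p∂q is 0, so the Hessian at any point is diag(psi_pp, psi_qq) = diag(-6(2p + 5), 6(2q - 3)).
At (-4, 2): H = diag(18, 6).
Both eigenvalues are positive, so H is positive definite: a local minimum.

local minimum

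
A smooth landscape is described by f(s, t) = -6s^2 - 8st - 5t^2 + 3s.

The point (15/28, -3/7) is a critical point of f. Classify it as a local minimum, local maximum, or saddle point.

The Hessian of f is constant: H = [[-12, -8], [-8, -10]].
det(H) = (-12)·(-10) − (-8)² = 56.
det(H) > 0 and tr(H) = -22 < 0, so H is negative definite and the point is a local maximum.

local maximum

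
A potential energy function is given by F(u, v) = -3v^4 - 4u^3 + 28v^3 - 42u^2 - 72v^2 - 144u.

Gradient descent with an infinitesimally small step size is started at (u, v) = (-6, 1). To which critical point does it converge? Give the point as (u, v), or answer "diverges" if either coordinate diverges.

(-4, 3)

F is separable, so gradient descent decouples: u follows -∂F/∂u, v follows -∂F/∂v.
∂F/∂u = -12(u + 3)(u + 4); at u=-6 this is -72, so u increases.
∂F/∂v = -12v(v - 4)(v - 3); at v=1 this is -72, so v increases.
u converges to its nearest critical value -4 (a local min of the u-part); v converges to 3. The iterate converges to (-4, 3).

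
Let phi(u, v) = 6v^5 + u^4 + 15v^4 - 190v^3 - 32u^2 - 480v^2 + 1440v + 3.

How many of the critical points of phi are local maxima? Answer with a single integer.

2

phi separates as a function of u plus a function of v, so ∇phi=0 decouples.
∂phi/∂u = 4u(u - 4)(u + 4) = 0 at u ∈ {-4, 0, 4}; ∂phi/∂v = 30(v - 4)(v - 1)(v + 3)(v + 4) = 0 at v ∈ {-4, -3, 1, 4}.
The Hessian is diagonal: diag(phi_uu, phi_vv). Second derivatives: phi_uu(-4)=128, phi_uu(0)=-64, phi_uu(4)=128; phi_vv(-4)=-1200, phi_vv(-3)=840, phi_vv(1)=-1800, phi_vv(4)=5040.
Local maxima occur where both diagonal entries negative: (0, -4), (0, 1). Count: 2.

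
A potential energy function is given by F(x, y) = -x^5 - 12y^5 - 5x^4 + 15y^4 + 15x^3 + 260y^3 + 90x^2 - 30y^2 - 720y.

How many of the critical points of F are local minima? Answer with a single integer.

F separates as a function of x plus a function of y, so ∇F=0 decouples.
∂F/∂x = -5x(x - 3)(x + 3)(x + 4) = 0 at x ∈ {-4, -3, 0, 3}; ∂F/∂y = -60(y - 4)(y - 1)(y + 1)(y + 3) = 0 at y ∈ {-3, -1, 1, 4}.
The Hessian is diagonal: diag(F_xx, F_yy). Second derivatives: F_xx(-4)=140, F_xx(-3)=-90, F_xx(0)=180, F_xx(3)=-630; F_yy(-3)=3360, F_yy(-1)=-1200, F_yy(1)=1440, F_yy(4)=-6300.
Local minima occur where both diagonal entries positive: (-4, -3), (-4, 1), (0, -3), (0, 1). Count: 4.

4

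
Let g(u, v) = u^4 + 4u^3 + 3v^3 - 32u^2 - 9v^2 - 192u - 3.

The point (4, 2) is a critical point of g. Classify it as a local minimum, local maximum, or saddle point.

local minimum

The mixed partial ∂²g/∂u∂v is 0, so the Hessian at any point is diag(g_uu, g_vv) = diag(4(3u^2 + 6u - 16), 18(v - 1)).
At (4, 2): H = diag(224, 18).
Both eigenvalues are positive, so H is positive definite: a local minimum.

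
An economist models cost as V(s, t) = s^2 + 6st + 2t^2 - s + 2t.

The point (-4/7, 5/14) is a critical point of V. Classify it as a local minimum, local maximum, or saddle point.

saddle point

The Hessian of V is constant: H = [[2, 6], [6, 4]].
det(H) = 2·4 − 6² = -28.
Since det(H) < 0, H is indefinite and the critical point is a saddle point.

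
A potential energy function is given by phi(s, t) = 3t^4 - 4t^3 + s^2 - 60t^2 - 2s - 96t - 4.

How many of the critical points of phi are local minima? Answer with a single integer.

phi separates as a function of s plus a function of t, so ∇phi=0 decouples.
∂phi/∂s = 2(s - 1) = 0 at s ∈ {1}; ∂phi/∂t = 12(t - 4)(t + 1)(t + 2) = 0 at t ∈ {-2, -1, 4}.
The Hessian is diagonal: diag(phi_ss, phi_tt). Second derivatives: phi_ss(1)=2; phi_tt(-2)=72, phi_tt(-1)=-60, phi_tt(4)=360.
Local minima occur where both diagonal entries positive: (1, -2), (1, 4). Count: 2.

2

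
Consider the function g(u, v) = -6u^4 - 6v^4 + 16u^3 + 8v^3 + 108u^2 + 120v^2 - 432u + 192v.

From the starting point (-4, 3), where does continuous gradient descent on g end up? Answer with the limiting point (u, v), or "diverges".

diverges

g is separable, so gradient descent decouples: u follows -∂g/∂u, v follows -∂g/∂v.
∂g/∂u = -24(u - 3)(u - 2)(u + 3); at u=-4 this is 1008, so u decreases.
∂g/∂v = -24(v - 4)(v + 1)(v + 2); at v=3 this is 480, so v decreases.
The u-coordinate has no critical point in that direction and runs off to infinity.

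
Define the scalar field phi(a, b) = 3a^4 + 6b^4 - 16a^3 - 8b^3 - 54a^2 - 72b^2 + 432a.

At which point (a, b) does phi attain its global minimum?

phi(a,b) separates as P(a) + Q(b), so its minimum is min P + min Q.
P'(a) = 12(a - 4)(a - 3)(a + 3) vanishes at a ∈ {-3, 3, 4}; Q'(b) = 24b(b - 3)(b + 2) vanishes at b ∈ {-2, 0, 3}.
Local minima of P (where P''>0): P(-3)=-1107, P(4)=608. Local minima of Q: Q(-2)=-128, Q(3)=-378.
So the global minimum of phi is P(-3) + Q(3) = -1107 − 378 = -1485, attained at (-3, 3).

(-3, 3)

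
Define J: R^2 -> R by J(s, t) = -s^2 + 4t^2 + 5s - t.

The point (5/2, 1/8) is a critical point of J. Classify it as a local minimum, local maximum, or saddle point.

saddle point

The Hessian of J is constant: H = [[-2, 0], [0, 8]].
det(H) = (-2)·8 − 0² = -16.
Since det(H) < 0, H is indefinite and the critical point is a saddle point.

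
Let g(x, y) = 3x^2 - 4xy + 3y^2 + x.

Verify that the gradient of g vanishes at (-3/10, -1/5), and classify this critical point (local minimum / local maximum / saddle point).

∇g = (6x - 4y + 1, -4x + 6y); substituting (-3/10, -1/5) gives ∇g = (0, 0), so (-3/10, -1/5) is indeed a critical point.
The Hessian of g is constant: H = [[6, -4], [-4, 6]].
det(H) = 6·6 − (-4)² = 20.
det(H) > 0 and tr(H) = 12 > 0, so H is positive definite and the point is a local minimum.

local minimum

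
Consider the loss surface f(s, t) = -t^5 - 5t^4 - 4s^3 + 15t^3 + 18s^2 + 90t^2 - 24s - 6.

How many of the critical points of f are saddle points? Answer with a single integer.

4

f separates as a function of s plus a function of t, so ∇f=0 decouples.
∂f/∂s = -12(s - 2)(s - 1) = 0 at s ∈ {1, 2}; ∂f/∂t = -5t(t - 3)(t + 3)(t + 4) = 0 at t ∈ {-4, -3, 0, 3}.
The Hessian is diagonal: diag(f_ss, f_tt). Second derivatives: f_ss(1)=12, f_ss(2)=-12; f_tt(-4)=140, f_tt(-3)=-90, f_tt(0)=180, f_tt(3)=-630.
Saddle points occur where the two diagonal entries have opposite signs: (1, -3), (1, 3), (2, -4), (2, 0). Count: 4.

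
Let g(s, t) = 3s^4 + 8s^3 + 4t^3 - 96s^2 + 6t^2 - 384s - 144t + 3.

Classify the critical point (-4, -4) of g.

saddle point

The mixed partial ∂²g/∂s∂t is 0, so the Hessian at any point is diag(g_ss, g_tt) = diag(12(3s^2 + 4s - 16), 12(2t + 1)).
At (-4, -4): H = diag(192, -84).
The eigenvalues have opposite signs, so H is indefinite: a saddle point.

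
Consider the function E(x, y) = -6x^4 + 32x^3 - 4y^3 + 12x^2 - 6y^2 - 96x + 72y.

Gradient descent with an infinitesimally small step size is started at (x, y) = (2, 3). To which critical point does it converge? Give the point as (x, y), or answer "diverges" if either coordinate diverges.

E is separable, so gradient descent decouples: x follows -∂E/∂x, y follows -∂E/∂y.
∂E/∂x = -24(x - 4)(x - 1)(x + 1); at x=2 this is 144, so x decreases.
∂E/∂y = -12(y - 2)(y + 3); at y=3 this is -72, so y increases.
The y-coordinate has no critical point in that direction and runs off to infinity.

diverges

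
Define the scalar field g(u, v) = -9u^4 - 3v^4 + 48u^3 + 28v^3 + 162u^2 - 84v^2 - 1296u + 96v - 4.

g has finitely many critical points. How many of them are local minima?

g separates as a function of u plus a function of v, so ∇g=0 decouples.
∂g/∂u = -36(u - 4)(u - 3)(u + 3) = 0 at u ∈ {-3, 3, 4}; ∂g/∂v = -12(v - 4)(v - 2)(v - 1) = 0 at v ∈ {1, 2, 4}.
The Hessian is diagonal: diag(g_uu, g_vv). Second derivatives: g_uu(-3)=-1512, g_uu(3)=216, g_uu(4)=-252; g_vv(1)=-36, g_vv(2)=24, g_vv(4)=-72.
Local minima occur where both diagonal entries positive: (3, 2). Count: 1.

1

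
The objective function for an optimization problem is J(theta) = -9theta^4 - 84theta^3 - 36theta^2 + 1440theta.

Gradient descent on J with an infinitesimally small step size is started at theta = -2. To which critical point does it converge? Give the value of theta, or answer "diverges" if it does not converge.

-4

J'(theta) = -36(theta - 2)(theta + 4)(theta + 5), so J'(-2) = 864.
Gradient descent moves in the -J' direction, i.e. theta is decreasing.
The nearest critical point in that direction is theta = -4, where J'' = 216 > 0 (a local minimum). The iterate converges there.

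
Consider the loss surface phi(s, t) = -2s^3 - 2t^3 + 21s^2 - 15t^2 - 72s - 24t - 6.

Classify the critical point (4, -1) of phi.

local maximum

The mixed partial ∂²phi/∂s∂t is 0, so the Hessian at any point is diag(phi_ss, phi_tt) = diag(6(-2s + 7), -6(2t + 5)).
At (4, -1): H = diag(-6, -18).
Both eigenvalues are negative, so H is negative definite: a local maximum.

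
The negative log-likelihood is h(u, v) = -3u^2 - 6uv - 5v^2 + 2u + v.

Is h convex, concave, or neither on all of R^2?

concave

h is quadratic, so its Hessian is the constant matrix H = [[-6, -6], [-6, -10]].
det(H) = 24, tr(H) = -16.
det(H) > 0 and tr(H) < 0, so H is negative definite everywhere: concave.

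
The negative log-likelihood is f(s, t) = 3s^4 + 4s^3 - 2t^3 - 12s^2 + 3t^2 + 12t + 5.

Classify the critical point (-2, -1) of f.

local minimum

The mixed partial ∂²f/∂s∂t is 0, so the Hessian at any point is diag(f_ss, f_tt) = diag(12(3s^2 + 2s - 2), 6(-2t + 1)).
At (-2, -1): H = diag(72, 18).
Both eigenvalues are positive, so H is positive definite: a local minimum.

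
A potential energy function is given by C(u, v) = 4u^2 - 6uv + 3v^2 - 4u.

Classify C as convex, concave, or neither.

convex

C is quadratic, so its Hessian is the constant matrix H = [[8, -6], [-6, 6]].
det(H) = 12, tr(H) = 14.
det(H) > 0 and tr(H) > 0, so H is positive definite everywhere: convex.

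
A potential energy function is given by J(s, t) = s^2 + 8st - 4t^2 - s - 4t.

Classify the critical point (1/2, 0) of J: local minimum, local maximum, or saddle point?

The Hessian of J is constant: H = [[2, 8], [8, -8]].
det(H) = 2·(-8) − 8² = -80.
Since det(H) < 0, H is indefinite and the critical point is a saddle point.

saddle point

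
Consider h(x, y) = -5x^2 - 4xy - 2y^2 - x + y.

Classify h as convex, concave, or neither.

concave

h is quadratic, so its Hessian is the constant matrix H = [[-10, -4], [-4, -4]].
det(H) = 24, tr(H) = -14.
det(H) > 0 and tr(H) < 0, so H is negative definite everywhere: concave.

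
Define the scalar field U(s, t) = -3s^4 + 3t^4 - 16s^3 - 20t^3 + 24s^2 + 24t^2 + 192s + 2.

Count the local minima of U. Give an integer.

U separates as a function of s plus a function of t, so ∇U=0 decouples.
∂U/∂s = -12(s - 2)(s + 2)(s + 4) = 0 at s ∈ {-4, -2, 2}; ∂U/∂t = 12t(t - 4)(t - 1) = 0 at t ∈ {0, 1, 4}.
The Hessian is diagonal: diag(U_ss, U_tt). Second derivatives: U_ss(-4)=-144, U_ss(-2)=96, U_ss(2)=-288; U_tt(0)=48, U_tt(1)=-36, U_tt(4)=144.
Local minima occur where both diagonal entries positive: (-2, 0), (-2, 4). Count: 2.

2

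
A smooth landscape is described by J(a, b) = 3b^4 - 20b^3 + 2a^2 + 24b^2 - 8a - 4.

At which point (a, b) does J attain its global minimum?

(2, 4)

J(a,b) separates as P(a) + Q(b) − 4, so its minimum is min P + min Q − 4.
P'(a) = 4a - 8 vanishes at a ∈ {2}; Q'(b) = 12b(b - 4)(b - 1) vanishes at b ∈ {0, 1, 4}.
Local minima of P (where P''>0): P(2)=-8. Local minima of Q: Q(0)=0, Q(4)=-128.
So the global minimum of J is P(2) + Q(4) − 4 = -8 − 128 − 4 = -140, attained at (2, 4).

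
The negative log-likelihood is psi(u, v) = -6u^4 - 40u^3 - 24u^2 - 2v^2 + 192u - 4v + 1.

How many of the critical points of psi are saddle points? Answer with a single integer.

psi separates as a function of u plus a function of v, so ∇psi=0 decouples.
∂psi/∂u = -24(u - 1)(u + 2)(u + 4) = 0 at u ∈ {-4, -2, 1}; ∂psi/∂v = -4(v + 1) = 0 at v ∈ {-1}.
The Hessian is diagonal: diag(psi_uu, psi_vv). Second derivatives: psi_uu(-4)=-240, psi_uu(-2)=144, psi_uu(1)=-360; psi_vv(-1)=-4.
Saddle points occur where the two diagonal entries have opposite signs: (-2, -1). Count: 1.

1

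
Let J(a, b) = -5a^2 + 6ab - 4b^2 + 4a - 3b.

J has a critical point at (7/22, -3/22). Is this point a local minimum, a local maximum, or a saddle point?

local maximum

The Hessian of J is constant: H = [[-10, 6], [6, -8]].
det(H) = (-10)·(-8) − 6² = 44.
det(H) > 0 and tr(H) = -18 < 0, so H is negative definite and the point is a local maximum.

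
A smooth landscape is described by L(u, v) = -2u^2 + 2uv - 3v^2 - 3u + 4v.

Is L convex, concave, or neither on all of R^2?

concave

L is quadratic, so its Hessian is the constant matrix H = [[-4, 2], [2, -6]].
det(H) = 20, tr(H) = -10.
det(H) > 0 and tr(H) < 0, so H is negative definite everywhere: concave.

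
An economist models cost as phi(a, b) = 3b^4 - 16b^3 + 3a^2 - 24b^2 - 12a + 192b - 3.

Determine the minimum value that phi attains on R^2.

phi(a,b) separates as P(a) + Q(b) − 3, so its minimum is min P + min Q − 3.
P'(a) = 6a - 12 vanishes at a ∈ {2}; Q'(b) = 12(b - 4)(b - 2)(b + 2) vanishes at b ∈ {-2, 2, 4}.
Local minima of P (where P''>0): P(2)=-12. Local minima of Q: Q(-2)=-304, Q(4)=128.
So the global minimum of phi is P(2) + Q(-2) − 3 = -12 − 304 − 3 = -319, attained at (2, -2).

-319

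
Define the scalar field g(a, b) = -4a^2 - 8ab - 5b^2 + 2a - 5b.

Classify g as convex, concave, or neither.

concave

g is quadratic, so its Hessian is the constant matrix H = [[-8, -8], [-8, -10]].
det(H) = 16, tr(H) = -18.
det(H) > 0 and tr(H) < 0, so H is negative definite everywhere: concave.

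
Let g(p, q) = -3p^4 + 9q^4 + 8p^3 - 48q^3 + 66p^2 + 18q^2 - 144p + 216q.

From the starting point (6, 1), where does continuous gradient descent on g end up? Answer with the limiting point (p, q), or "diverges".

diverges

g is separable, so gradient descent decouples: p follows -∂g/∂p, q follows -∂g/∂q.
∂g/∂p = -12(p - 4)(p - 1)(p + 3); at p=6 this is -1080, so p increases.
∂g/∂q = 36(q - 3)(q - 2)(q + 1); at q=1 this is 144, so q decreases.
The p-coordinate has no critical point in that direction and runs off to infinity.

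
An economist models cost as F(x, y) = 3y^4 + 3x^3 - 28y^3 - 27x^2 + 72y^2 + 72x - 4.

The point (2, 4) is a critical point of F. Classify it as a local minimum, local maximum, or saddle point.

saddle point

The mixed partial ∂²F/∂x∂y is 0, so the Hessian at any point is diag(F_xx, F_yy) = diag(18(x - 3), 12(3y^2 - 14y + 12)).
At (2, 4): H = diag(-18, 48).
The eigenvalues have opposite signs, so H is indefinite: a saddle point.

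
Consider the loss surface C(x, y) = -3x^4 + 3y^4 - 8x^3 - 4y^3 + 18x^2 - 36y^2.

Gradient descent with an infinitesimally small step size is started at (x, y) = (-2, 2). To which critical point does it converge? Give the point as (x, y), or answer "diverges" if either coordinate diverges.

C is separable, so gradient descent decouples: x follows -∂C/∂x, y follows -∂C/∂y.
∂C/∂x = -12x(x - 1)(x + 3); at x=-2 this is -72, so x increases.
∂C/∂y = 12y(y - 3)(y + 2); at y=2 this is -96, so y increases.
x converges to its nearest critical value 0 (a local min of the x-part); y converges to 3. The iterate converges to (0, 3).

(0, 3)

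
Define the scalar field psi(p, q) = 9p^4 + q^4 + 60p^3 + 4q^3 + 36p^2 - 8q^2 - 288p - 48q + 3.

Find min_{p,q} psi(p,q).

psi(p,q) separates as A(p) + B(q) + 3, so its minimum is min A + min B + 3.
A'(p) = 36(p - 1)(p + 2)(p + 4) vanishes at p ∈ {-4, -2, 1}; B'(q) = 4(q - 2)(q + 2)(q + 3) vanishes at q ∈ {-3, -2, 2}.
Local minima of A (where A''>0): A(-4)=192, A(1)=-183. Local minima of B: B(-3)=45, B(2)=-80.
So the global minimum of psi is A(1) + B(2) + 3 = -183 − 80 + 3 = -260, attained at (1, 2).

-260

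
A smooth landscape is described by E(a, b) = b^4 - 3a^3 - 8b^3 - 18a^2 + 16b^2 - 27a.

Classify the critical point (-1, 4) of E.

The mixed partial ∂²E/∂a∂b is 0, so the Hessian at any point is diag(E_aa, E_bb) = diag(-18(a + 2), 4(3b^2 - 12b + 8)).
At (-1, 4): H = diag(-18, 32).
The eigenvalues have opposite signs, so H is indefinite: a saddle point.

saddle point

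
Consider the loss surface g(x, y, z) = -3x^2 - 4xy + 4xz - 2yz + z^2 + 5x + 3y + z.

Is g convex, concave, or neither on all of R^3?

g is quadratic, so its Hessian is the constant matrix H = [[-6, -4, 4], [-4, 0, -2], [4, -2, 2]].
Leading principal minors: -6, -16, 56.
Neither pattern holds ⇒ H is indefinite ⇒ neither convex nor concave.

neither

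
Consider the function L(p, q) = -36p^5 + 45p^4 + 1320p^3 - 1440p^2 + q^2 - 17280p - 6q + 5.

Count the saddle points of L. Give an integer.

2

L separates as a function of p plus a function of q, so ∇L=0 decouples.
∂L/∂p = -180(p - 4)(p - 3)(p + 2)(p + 4) = 0 at p ∈ {-4, -2, 3, 4}; ∂L/∂q = 2(q - 3) = 0 at q ∈ {3}.
The Hessian is diagonal: diag(L_pp, L_qq). Second derivatives: L_pp(-4)=20160, L_pp(-2)=-10800, L_pp(3)=6300, L_pp(4)=-8640; L_qq(3)=2.
Saddle points occur where the two diagonal entries have opposite signs: (-2, 3), (4, 3). Count: 2.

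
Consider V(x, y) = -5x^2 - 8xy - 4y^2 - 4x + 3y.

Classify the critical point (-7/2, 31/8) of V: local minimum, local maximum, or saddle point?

local maximum

The Hessian of V is constant: H = [[-10, -8], [-8, -8]].
det(H) = (-10)·(-8) − (-8)² = 16.
det(H) > 0 and tr(H) = -18 < 0, so H is negative definite and the point is a local maximum.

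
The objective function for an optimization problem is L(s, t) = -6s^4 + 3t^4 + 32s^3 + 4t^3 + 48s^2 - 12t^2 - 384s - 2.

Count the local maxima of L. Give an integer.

L separates as a function of s plus a function of t, so ∇L=0 decouples.
∂L/∂s = -24(s - 4)(s - 2)(s + 2) = 0 at s ∈ {-2, 2, 4}; ∂L/∂t = 12t(t - 1)(t + 2) = 0 at t ∈ {-2, 0, 1}.
The Hessian is diagonal: diag(L_ss, L_tt). Second derivatives: L_ss(-2)=-576, L_ss(2)=192, L_ss(4)=-288; L_tt(-2)=72, L_tt(0)=-24, L_tt(1)=36.
Local maxima occur where both diagonal entries negative: (-2, 0), (4, 0). Count: 2.

2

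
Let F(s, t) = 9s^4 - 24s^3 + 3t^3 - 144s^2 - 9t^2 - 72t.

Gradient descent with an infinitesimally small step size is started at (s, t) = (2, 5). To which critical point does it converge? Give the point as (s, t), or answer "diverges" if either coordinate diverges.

F is separable, so gradient descent decouples: s follows -∂F/∂s, t follows -∂F/∂t.
∂F/∂s = 36s(s - 4)(s + 2); at s=2 this is -576, so s increases.
∂F/∂t = 9(t - 4)(t + 2); at t=5 this is 63, so t decreases.
s converges to its nearest critical value 4 (a local min of the s-part); t converges to 4. The iterate converges to (4, 4).

(4, 4)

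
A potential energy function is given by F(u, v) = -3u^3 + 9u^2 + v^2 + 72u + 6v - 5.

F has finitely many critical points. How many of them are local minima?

1

F separates as a function of u plus a function of v, so ∇F=0 decouples.
∂F/∂u = -9(u - 4)(u + 2) = 0 at u ∈ {-2, 4}; ∂F/∂v = 2(v + 3) = 0 at v ∈ {-3}.
The Hessian is diagonal: diag(F_uu, F_vv). Second derivatives: F_uu(-2)=54, F_uu(4)=-54; F_vv(-3)=2.
Local minima occur where both diagonal entries positive: (-2, -3). Count: 1.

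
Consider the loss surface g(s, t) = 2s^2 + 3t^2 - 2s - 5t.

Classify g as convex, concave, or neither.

g is quadratic, so its Hessian is the constant matrix H = [[4, 0], [0, 6]].
det(H) = 24, tr(H) = 10.
det(H) > 0 and tr(H) > 0, so H is positive definite everywhere: convex.

convex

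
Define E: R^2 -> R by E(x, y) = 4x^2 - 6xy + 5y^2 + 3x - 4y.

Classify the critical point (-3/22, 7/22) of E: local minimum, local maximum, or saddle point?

local minimum

The Hessian of E is constant: H = [[8, -6], [-6, 10]].
det(H) = 8·10 − (-6)² = 44.
det(H) > 0 and tr(H) = 18 > 0, so H is positive definite and the point is a local minimum.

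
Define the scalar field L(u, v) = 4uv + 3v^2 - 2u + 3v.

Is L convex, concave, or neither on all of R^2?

L is quadratic, so its Hessian is the constant matrix H = [[0, 4], [4, 6]].
det(H) = -16, tr(H) = 6.
det(H) < 0, so H is indefinite: neither convex nor concave.

neither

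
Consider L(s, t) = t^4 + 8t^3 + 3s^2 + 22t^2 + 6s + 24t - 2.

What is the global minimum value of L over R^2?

L(s,t) separates as P(s) + Q(t) − 2, so its minimum is min P + min Q − 2.
P'(s) = 6s + 6 vanishes at s ∈ {-1}; Q'(t) = 4(t + 1)(t + 2)(t + 3) vanishes at t ∈ {-3, -2, -1}.
Local minima of P (where P''>0): P(-1)=-3. Local minima of Q: Q(-3)=-9, Q(-1)=-9.
So the global minimum of L is P(-1) + Q(-3) − 2 = -3 − 9 − 2 = -14, attained at (-1, -3).

-14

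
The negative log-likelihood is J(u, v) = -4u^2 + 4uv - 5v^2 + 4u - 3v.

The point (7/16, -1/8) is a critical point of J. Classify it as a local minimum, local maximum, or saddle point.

local maximum

The Hessian of J is constant: H = [[-8, 4], [4, -10]].
det(H) = (-8)·(-10) − 4² = 64.
det(H) > 0 and tr(H) = -18 < 0, so H is negative definite and the point is a local maximum.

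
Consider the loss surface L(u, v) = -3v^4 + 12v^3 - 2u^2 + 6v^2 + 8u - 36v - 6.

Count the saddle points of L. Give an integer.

L separates as a function of u plus a function of v, so ∇L=0 decouples.
∂L/∂u = -4(u - 2) = 0 at u ∈ {2}; ∂L/∂v = -12(v - 3)(v - 1)(v + 1) = 0 at v ∈ {-1, 1, 3}.
The Hessian is diagonal: diag(L_uu, L_vv). Second derivatives: L_uu(2)=-4; L_vv(-1)=-96, L_vv(1)=48, L_vv(3)=-96.
Saddle points occur where the two diagonal entries have opposite signs: (2, 1). Count: 1.

1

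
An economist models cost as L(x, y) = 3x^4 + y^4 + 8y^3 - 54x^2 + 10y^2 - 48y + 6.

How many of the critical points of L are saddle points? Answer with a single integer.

L separates as a function of x plus a function of y, so ∇L=0 decouples.
∂L/∂x = 12x(x - 3)(x + 3) = 0 at x ∈ {-3, 0, 3}; ∂L/∂y = 4(y - 1)(y + 3)(y + 4) = 0 at y ∈ {-4, -3, 1}.
The Hessian is diagonal: diag(L_xx, L_yy). Second derivatives: L_xx(-3)=216, L_xx(0)=-108, L_xx(3)=216; L_yy(-4)=20, L_yy(-3)=-16, L_yy(1)=80.
Saddle points occur where the two diagonal entries have opposite signs: (-3, -3), (0, -4), (0, 1), (3, -3). Count: 4.

4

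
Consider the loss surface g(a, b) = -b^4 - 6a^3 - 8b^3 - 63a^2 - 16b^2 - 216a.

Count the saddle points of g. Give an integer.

g separates as a function of a plus a function of b, so ∇g=0 decouples.
∂g/∂a = -18(a + 3)(a + 4) = 0 at a ∈ {-4, -3}; ∂g/∂b = -4b(b + 2)(b + 4) = 0 at b ∈ {-4, -2, 0}.
The Hessian is diagonal: diag(g_aa, g_bb). Second derivatives: g_aa(-4)=18, g_aa(-3)=-18; g_bb(-4)=-32, g_bb(-2)=16, g_bb(0)=-32.
Saddle points occur where the two diagonal entries have opposite signs: (-4, -4), (-4, 0), (-3, -2). Count: 3.

3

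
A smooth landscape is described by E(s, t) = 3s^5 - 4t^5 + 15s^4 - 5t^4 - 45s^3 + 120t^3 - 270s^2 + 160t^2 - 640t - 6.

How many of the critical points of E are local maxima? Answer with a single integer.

4

E separates as a function of s plus a function of t, so ∇E=0 decouples.
∂E/∂s = 15s(s - 3)(s + 3)(s + 4) = 0 at s ∈ {-4, -3, 0, 3}; ∂E/∂t = -20(t - 4)(t - 1)(t + 2)(t + 4) = 0 at t ∈ {-4, -2, 1, 4}.
The Hessian is diagonal: diag(E_ss, E_tt). Second derivatives: E_ss(-4)=-420, E_ss(-3)=270, E_ss(0)=-540, E_ss(3)=1890; E_tt(-4)=1600, E_tt(-2)=-720, E_tt(1)=900, E_tt(4)=-2880.
Local maxima occur where both diagonal entries negative: (-4, -2), (-4, 4), (0, -2), (0, 4). Count: 4.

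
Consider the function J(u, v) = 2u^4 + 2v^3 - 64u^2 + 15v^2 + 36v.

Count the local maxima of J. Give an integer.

1

J separates as a function of u plus a function of v, so ∇J=0 decouples.
∂J/∂u = 8u(u - 4)(u + 4) = 0 at u ∈ {-4, 0, 4}; ∂J/∂v = 6(v + 2)(v + 3) = 0 at v ∈ {-3, -2}.
The Hessian is diagonal: diag(J_uu, J_vv). Second derivatives: J_uu(-4)=256, J_uu(0)=-128, J_uu(4)=256; J_vv(-3)=-6, J_vv(-2)=6.
Local maxima occur where both diagonal entries negative: (0, -3). Count: 1.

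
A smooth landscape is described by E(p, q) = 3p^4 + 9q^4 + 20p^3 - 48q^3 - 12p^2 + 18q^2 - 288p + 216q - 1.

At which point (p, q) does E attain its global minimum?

E(p,q) separates as A(p) + B(q) − 1, so its minimum is min A + min B − 1.
A'(p) = 12(p - 2)(p + 3)(p + 4) vanishes at p ∈ {-4, -3, 2}; B'(q) = 36(q - 3)(q - 2)(q + 1) vanishes at q ∈ {-1, 2, 3}.
Local minima of A (where A''>0): A(-4)=448, A(2)=-416. Local minima of B: B(-1)=-141, B(3)=243.
So the global minimum of E is A(2) + B(-1) − 1 = -416 − 141 − 1 = -558, attained at (2, -1).

(2, -1)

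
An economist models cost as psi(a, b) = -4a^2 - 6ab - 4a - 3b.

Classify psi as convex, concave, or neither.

neither

psi is quadratic, so its Hessian is the constant matrix H = [[-8, -6], [-6, 0]].
det(H) = -36, tr(H) = -8.
det(H) < 0, so H is indefinite: neither convex nor concave.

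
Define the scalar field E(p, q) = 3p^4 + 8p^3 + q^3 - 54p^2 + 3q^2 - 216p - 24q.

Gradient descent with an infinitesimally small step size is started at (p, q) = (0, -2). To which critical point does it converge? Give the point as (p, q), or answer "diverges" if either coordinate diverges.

E is separable, so gradient descent decouples: p follows -∂E/∂p, q follows -∂E/∂q.
∂E/∂p = 12(p - 3)(p + 2)(p + 3); at p=0 this is -216, so p increases.
∂E/∂q = 3(q - 2)(q + 4); at q=-2 this is -24, so q increases.
p converges to its nearest critical value 3 (a local min of the p-part); q converges to 2. The iterate converges to (3, 2).

(3, 2)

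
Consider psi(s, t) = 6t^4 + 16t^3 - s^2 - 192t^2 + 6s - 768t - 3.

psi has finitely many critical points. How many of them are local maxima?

psi separates as a function of s plus a function of t, so ∇psi=0 decouples.
∂psi/∂s = -2(s - 3) = 0 at s ∈ {3}; ∂psi/∂t = 24(t - 4)(t + 2)(t + 4) = 0 at t ∈ {-4, -2, 4}.
The Hessian is diagonal: diag(psi_ss, psi_tt). Second derivatives: psi_ss(3)=-2; psi_tt(-4)=384, psi_tt(-2)=-288, psi_tt(4)=1152.
Local maxima occur where both diagonal entries negative: (3, -2). Count: 1.

1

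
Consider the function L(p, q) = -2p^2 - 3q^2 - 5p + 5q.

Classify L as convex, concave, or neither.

L is quadratic, so its Hessian is the constant matrix H = [[-4, 0], [0, -6]].
det(H) = 24, tr(H) = -10.
det(H) > 0 and tr(H) < 0, so H is negative definite everywhere: concave.

concave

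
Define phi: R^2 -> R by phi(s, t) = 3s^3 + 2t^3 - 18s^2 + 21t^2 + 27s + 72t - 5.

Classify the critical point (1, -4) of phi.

The mixed partial ∂²phi/∂s∂t is 0, so the Hessian at any point is diag(phi_ss, phi_tt) = diag(18(s - 2), 6(2t + 7)).
At (1, -4): H = diag(-18, -6).
Both eigenvalues are negative, so H is negative definite: a local maximum.

local maximum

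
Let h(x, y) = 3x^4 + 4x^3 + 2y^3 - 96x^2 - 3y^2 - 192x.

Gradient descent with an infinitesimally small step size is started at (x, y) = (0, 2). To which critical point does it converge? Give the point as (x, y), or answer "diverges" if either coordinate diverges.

(4, 1)

h is separable, so gradient descent decouples: x follows -∂h/∂x, y follows -∂h/∂y.
∂h/∂x = 12(x - 4)(x + 1)(x + 4); at x=0 this is -192, so x increases.
∂h/∂y = 6y(y - 1); at y=2 this is 12, so y decreases.
x converges to its nearest critical value 4 (a local min of the x-part); y converges to 1. The iterate converges to (4, 1).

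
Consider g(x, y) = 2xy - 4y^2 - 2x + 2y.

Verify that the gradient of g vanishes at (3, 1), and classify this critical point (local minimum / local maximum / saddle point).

saddle point

∇g = (2y - 2, 2x - 8y + 2); substituting (3, 1) gives ∇g = (0, 0), so (3, 1) is indeed a critical point.
The Hessian of g is constant: H = [[0, 2], [2, -8]].
det(H) = 0·(-8) − 2² = -4.
Since det(H) < 0, H is indefinite and the critical point is a saddle point.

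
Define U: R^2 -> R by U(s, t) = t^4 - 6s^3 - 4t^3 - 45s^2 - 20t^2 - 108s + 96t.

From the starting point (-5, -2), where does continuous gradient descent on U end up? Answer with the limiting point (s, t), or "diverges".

U is separable, so gradient descent decouples: s follows -∂U/∂s, t follows -∂U/∂t.
∂U/∂s = -18(s + 2)(s + 3); at s=-5 this is -108, so s increases.
∂U/∂t = 4(t - 4)(t - 2)(t + 3); at t=-2 this is 96, so t decreases.
s converges to its nearest critical value -3 (a local min of the s-part); t converges to -3. The iterate converges to (-3, -3).

(-3, -3)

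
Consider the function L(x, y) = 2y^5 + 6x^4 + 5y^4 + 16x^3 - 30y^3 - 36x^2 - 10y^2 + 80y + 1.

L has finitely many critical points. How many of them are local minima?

4

L separates as a function of x plus a function of y, so ∇L=0 decouples.
∂L/∂x = 24x(x - 1)(x + 3) = 0 at x ∈ {-3, 0, 1}; ∂L/∂y = 10(y - 2)(y - 1)(y + 1)(y + 4) = 0 at y ∈ {-4, -1, 1, 2}.
The Hessian is diagonal: diag(L_xx, L_yy). Second derivatives: L_xx(-3)=288, L_xx(0)=-72, L_xx(1)=96; L_yy(-4)=-900, L_yy(-1)=180, L_yy(1)=-100, L_yy(2)=180.
Local minima occur where both diagonal entries positive: (-3, -1), (-3, 2), (1, -1), (1, 2). Count: 4.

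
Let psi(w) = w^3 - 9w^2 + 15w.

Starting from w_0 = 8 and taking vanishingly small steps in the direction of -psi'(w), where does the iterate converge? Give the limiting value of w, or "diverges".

psi'(w) = 3(w - 5)(w - 1), so psi'(8) = 63.
Gradient descent moves in the -psi' direction, i.e. w is decreasing.
The nearest critical point in that direction is w = 5, where psi'' = 12 > 0 (a local minimum). The iterate converges there.

5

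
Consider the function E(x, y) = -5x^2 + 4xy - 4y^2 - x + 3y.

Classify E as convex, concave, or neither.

concave

E is quadratic, so its Hessian is the constant matrix H = [[-10, 4], [4, -8]].
det(H) = 64, tr(H) = -18.
det(H) > 0 and tr(H) < 0, so H is negative definite everywhere: concave.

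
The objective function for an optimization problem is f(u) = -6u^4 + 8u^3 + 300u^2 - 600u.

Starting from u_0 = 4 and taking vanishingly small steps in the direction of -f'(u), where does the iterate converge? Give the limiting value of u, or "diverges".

f'(u) = -24(u - 5)(u - 1)(u + 5), so f'(4) = 648.
Gradient descent moves in the -f' direction, i.e. u is decreasing.
The nearest critical point in that direction is u = 1, where f'' = 576 > 0 (a local minimum). The iterate converges there.

1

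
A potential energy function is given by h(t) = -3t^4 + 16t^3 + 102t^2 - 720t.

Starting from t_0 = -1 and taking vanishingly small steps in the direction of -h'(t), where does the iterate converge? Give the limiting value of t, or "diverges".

h'(t) = -12(t - 5)(t - 3)(t + 4), so h'(-1) = -864.
Gradient descent moves in the -h' direction, i.e. t is increasing.
The nearest critical point in that direction is t = 3, where h'' = 168 > 0 (a local minimum). The iterate converges there.

3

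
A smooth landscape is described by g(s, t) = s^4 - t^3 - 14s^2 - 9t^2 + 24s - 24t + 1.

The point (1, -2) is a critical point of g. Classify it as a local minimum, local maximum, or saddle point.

The mixed partial ∂²g/∂s∂t is 0, so the Hessian at any point is diag(g_ss, g_tt) = diag(4(3s^2 - 7), -6(t + 3)).
At (1, -2): H = diag(-16, -6).
Both eigenvalues are negative, so H is negative definite: a local maximum.

local maximum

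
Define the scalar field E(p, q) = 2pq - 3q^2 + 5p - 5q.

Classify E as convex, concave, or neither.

neither

E is quadratic, so its Hessian is the constant matrix H = [[0, 2], [2, -6]].
det(H) = -4, tr(H) = -6.
det(H) < 0, so H is indefinite: neither convex nor concave.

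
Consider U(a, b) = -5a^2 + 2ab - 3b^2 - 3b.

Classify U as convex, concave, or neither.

concave

U is quadratic, so its Hessian is the constant matrix H = [[-10, 2], [2, -6]].
det(H) = 56, tr(H) = -16.
det(H) > 0 and tr(H) < 0, so H is negative definite everywhere: concave.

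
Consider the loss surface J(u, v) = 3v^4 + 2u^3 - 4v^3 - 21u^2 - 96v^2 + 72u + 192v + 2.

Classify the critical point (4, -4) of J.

The mixed partial ∂²J/∂u∂v is 0, so the Hessian at any point is diag(J_uu, J_vv) = diag(6(2u - 7), 12(3v^2 - 2v - 16)).
At (4, -4): H = diag(6, 480).
Both eigenvalues are positive, so H is positive definite: a local minimum.

local minimum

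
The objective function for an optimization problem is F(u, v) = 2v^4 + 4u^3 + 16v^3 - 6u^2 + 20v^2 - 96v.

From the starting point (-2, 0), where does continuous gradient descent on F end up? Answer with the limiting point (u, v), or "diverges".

F is separable, so gradient descent decouples: u follows -∂F/∂u, v follows -∂F/∂v.
∂F/∂u = 12u(u - 1); at u=-2 this is 72, so u decreases.
∂F/∂v = 8(v - 1)(v + 3)(v + 4); at v=0 this is -96, so v increases.
The u-coordinate has no critical point in that direction and runs off to infinity.

diverges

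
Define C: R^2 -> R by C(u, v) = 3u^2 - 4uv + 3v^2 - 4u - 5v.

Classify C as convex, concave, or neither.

C is quadratic, so its Hessian is the constant matrix H = [[6, -4], [-4, 6]].
det(H) = 20, tr(H) = 12.
det(H) > 0 and tr(H) > 0, so H is positive definite everywhere: convex.

convex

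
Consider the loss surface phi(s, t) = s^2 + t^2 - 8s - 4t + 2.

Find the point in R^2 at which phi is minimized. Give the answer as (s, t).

phi(s,t) separates as P(s) + Q(t) + 2, so its minimum is min P + min Q + 2.
P'(s) = 2s - 8 vanishes at s ∈ {4}; Q'(t) = 2(t - 2) vanishes at t ∈ {2}.
Local minima of P (where P''>0): P(4)=-16. Local minima of Q: Q(2)=-4.
So the global minimum of phi is P(4) + Q(2) + 2 = -16 − 4 + 2 = -18, attained at (4, 2).

(4, 2)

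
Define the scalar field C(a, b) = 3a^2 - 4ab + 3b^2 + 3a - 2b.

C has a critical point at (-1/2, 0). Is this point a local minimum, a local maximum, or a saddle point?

The Hessian of C is constant: H = [[6, -4], [-4, 6]].
det(H) = 6·6 − (-4)² = 20.
det(H) > 0 and tr(H) = 12 > 0, so H is positive definite and the point is a local minimum.

local minimum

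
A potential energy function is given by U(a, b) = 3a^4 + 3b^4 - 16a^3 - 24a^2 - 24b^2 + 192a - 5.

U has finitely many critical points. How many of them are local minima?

4

U separates as a function of a plus a function of b, so ∇U=0 decouples.
∂U/∂a = 12(a - 4)(a - 2)(a + 2) = 0 at a ∈ {-2, 2, 4}; ∂U/∂b = 12b(b - 2)(b + 2) = 0 at b ∈ {-2, 0, 2}.
The Hessian is diagonal: diag(U_aa, U_bb). Second derivatives: U_aa(-2)=288, U_aa(2)=-96, U_aa(4)=144; U_bb(-2)=96, U_bb(0)=-48, U_bb(2)=96.
Local minima occur where both diagonal entries positive: (-2, -2), (-2, 2), (4, -2), (4, 2). Count: 4.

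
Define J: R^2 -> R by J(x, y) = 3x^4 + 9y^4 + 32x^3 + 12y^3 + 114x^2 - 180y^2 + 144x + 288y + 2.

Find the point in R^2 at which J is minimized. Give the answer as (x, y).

(-1, -4)

J(x,y) separates as P(x) + Q(y) + 2, so its minimum is min P + min Q + 2.
P'(x) = 12(x + 1)(x + 3)(x + 4) vanishes at x ∈ {-4, -3, -1}; Q'(y) = 36(y - 2)(y - 1)(y + 4) vanishes at y ∈ {-4, 1, 2}.
Local minima of P (where P''>0): P(-4)=-32, P(-1)=-59. Local minima of Q: Q(-4)=-2496, Q(2)=96.
So the global minimum of J is P(-1) + Q(-4) + 2 = -59 − 2496 + 2 = -2553, attained at (-1, -4).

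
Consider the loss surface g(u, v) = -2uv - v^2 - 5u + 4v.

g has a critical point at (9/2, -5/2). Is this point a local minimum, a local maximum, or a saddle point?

The Hessian of g is constant: H = [[0, -2], [-2, -2]].
det(H) = 0·(-2) − (-2)² = -4.
Since det(H) < 0, H is indefinite and the critical point is a saddle point.

saddle point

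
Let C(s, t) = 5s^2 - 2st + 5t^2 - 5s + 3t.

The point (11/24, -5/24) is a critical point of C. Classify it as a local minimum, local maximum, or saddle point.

local minimum

The Hessian of C is constant: H = [[10, -2], [-2, 10]].
det(H) = 10·10 − (-2)² = 96.
det(H) > 0 and tr(H) = 20 > 0, so H is positive definite and the point is a local minimum.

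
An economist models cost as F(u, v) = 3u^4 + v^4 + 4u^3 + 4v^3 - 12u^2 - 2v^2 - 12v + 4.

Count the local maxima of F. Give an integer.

F separates as a function of u plus a function of v, so ∇F=0 decouples.
∂F/∂u = 12u(u - 1)(u + 2) = 0 at u ∈ {-2, 0, 1}; ∂F/∂v = 4(v - 1)(v + 1)(v + 3) = 0 at v ∈ {-3, -1, 1}.
The Hessian is diagonal: diag(F_uu, F_vv). Second derivatives: F_uu(-2)=72, F_uu(0)=-24, F_uu(1)=36; F_vv(-3)=32, F_vv(-1)=-16, F_vv(1)=32.
Local maxima occur where both diagonal entries negative: (0, -1). Count: 1.

1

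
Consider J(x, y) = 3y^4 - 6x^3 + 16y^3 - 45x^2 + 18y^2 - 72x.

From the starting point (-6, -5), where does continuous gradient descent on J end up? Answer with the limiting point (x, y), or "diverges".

J is separable, so gradient descent decouples: x follows -∂J/∂x, y follows -∂J/∂y.
∂J/∂x = -18(x + 1)(x + 4); at x=-6 this is -180, so x increases.
∂J/∂y = 12y(y + 1)(y + 3); at y=-5 this is -480, so y increases.
x converges to its nearest critical value -4 (a local min of the x-part); y converges to -3. The iterate converges to (-4, -3).

(-4, -3)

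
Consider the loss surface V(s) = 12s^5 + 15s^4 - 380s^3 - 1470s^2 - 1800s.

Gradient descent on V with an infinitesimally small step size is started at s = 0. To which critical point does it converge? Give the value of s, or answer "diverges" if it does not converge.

V'(s) = 60(s - 5)(s + 1)(s + 2)(s + 3), so V'(0) = -1800.
Gradient descent moves in the -V' direction, i.e. s is increasing.
The nearest critical point in that direction is s = 5, where V'' = 20160 > 0 (a local minimum). The iterate converges there.

5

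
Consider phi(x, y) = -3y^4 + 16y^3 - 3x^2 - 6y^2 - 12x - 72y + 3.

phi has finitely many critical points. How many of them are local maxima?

phi separates as a function of x plus a function of y, so ∇phi=0 decouples.
∂phi/∂x = -6(x + 2) = 0 at x ∈ {-2}; ∂phi/∂y = -12(y - 3)(y - 2)(y + 1) = 0 at y ∈ {-1, 2, 3}.
The Hessian is diagonal: diag(phi_xx, phi_yy). Second derivatives: phi_xx(-2)=-6; phi_yy(-1)=-144, phi_yy(2)=36, phi_yy(3)=-48.
Local maxima occur where both diagonal entries negative: (-2, -1), (-2, 3). Count: 2.

2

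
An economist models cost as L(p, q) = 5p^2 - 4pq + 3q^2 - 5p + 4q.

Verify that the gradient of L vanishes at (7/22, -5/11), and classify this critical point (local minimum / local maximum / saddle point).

local minimum

∇L = (10p - 4q - 5, -4p + 6q + 4); substituting (7/22, -5/11) gives ∇L = (0, 0), so (7/22, -5/11) is indeed a critical point.
The Hessian of L is constant: H = [[10, -4], [-4, 6]].
det(H) = 10·6 − (-4)² = 44.
det(H) > 0 and tr(H) = 16 > 0, so H is positive definite and the point is a local minimum.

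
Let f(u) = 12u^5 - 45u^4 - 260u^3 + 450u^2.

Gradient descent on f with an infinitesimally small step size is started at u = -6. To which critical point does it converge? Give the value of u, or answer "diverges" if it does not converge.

f'(u) = 60u(u - 5)(u - 1)(u + 3), so f'(-6) = 83160.
Gradient descent moves in the -f' direction, i.e. u is decreasing.
There is no critical point below u=-6, and f' keeps the same sign, so the iterate runs off to −∞.

diverges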